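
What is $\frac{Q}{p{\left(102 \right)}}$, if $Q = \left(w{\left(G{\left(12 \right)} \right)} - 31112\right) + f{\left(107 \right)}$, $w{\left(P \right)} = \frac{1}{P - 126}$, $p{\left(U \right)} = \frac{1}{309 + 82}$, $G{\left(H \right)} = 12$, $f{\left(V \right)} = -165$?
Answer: $- \frac{1394141389}{114} \approx -1.2229 \cdot 10^{7}$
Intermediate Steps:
$p{\left(U \right)} = \frac{1}{391}$
$w{\left(P \right)} = \frac{1}{-126 + P}$
$Q = - \frac{3565579}{114}$ ($Q = \left(\frac{1}{-126 + 12} - 31112\right) - 165 = \left(\frac{1}{-114} - 31112\right) - 165 = \left(- \frac{1}{114} - 31112\right) - 165 = - \frac{3546769}{114} - 165 = - \frac{3565579}{114} \approx -31277.0$)
$\frac{Q}{p{\left(102 \right)}} = - \frac{3565579 \frac{1}{\frac{1}{391}}}{114} = \left(- \frac{3565579}{114}\right) 391 = - \frac{1394141389}{114}$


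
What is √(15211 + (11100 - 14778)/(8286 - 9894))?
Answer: √273169787/134 ≈ 123.34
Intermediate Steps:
√(15211 + (11100 - 14778)/(8286 - 9894)) = √(15211 - 3678/(-1608)) = √(15211 - 3678*(-1/1608)) = √(15211 + 613/268) = √(4077161/268) = √273169787/134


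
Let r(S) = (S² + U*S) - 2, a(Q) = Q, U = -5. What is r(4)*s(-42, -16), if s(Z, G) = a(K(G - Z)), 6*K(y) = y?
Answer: -26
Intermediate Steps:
K(y) = y/6
s(Z, G) = -Z/6 + G/6 (s(Z, G) = (G - Z)/6 = -Z/6 + G/6)
r(S) = -2 + S² - 5*S (r(S) = (S² - 5*S) - 2 = -2 + S² - 5*S)
r(4)*s(-42, -16) = (-2 + 4² - 5*4)*(-⅙*(-42) + (⅙)*(-16)) = (-2 + 16 - 20)*(7 - 8/3) = -6*13/3 = -26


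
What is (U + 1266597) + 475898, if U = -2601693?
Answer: -859198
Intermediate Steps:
(U + 1266597) + 475898 = (-2601693 + 1266597) + 475898 = -1335096 + 475898 = -859198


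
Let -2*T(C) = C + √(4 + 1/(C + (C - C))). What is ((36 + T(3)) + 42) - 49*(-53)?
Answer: 5347/2 - √39/6 ≈ 2672.5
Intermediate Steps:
T(C) = -C/2 - √(4 + 1/C)/2 (T(C) = -(C + √(4 + 1/(C + (C - C))))/2 = -(C + √(4 + 1/(C + 0)))/2 = -(C + √(4 + 1/C))/2 = -C/2 - √(4 + 1/C)/2)
((36 + T(3)) + 42) - 49*(-53) = ((36 + (-½*3 - √3*√(1 + 4*3)/3/2)) + 42) - 49*(-53) = ((36 + (-3/2 - √3*√(1 + 12)/3/2)) + 42) + 2597 = ((36 + (-3/2 - √39/3/2)) + 42) + 2597 = ((36 + (-3/2 - √39/6)) + 42) + 2597 = ((69/2 - √39/6) + 42) + 2597 = (153/2 - √39/6) + 2597 = 5347/2 - √39/6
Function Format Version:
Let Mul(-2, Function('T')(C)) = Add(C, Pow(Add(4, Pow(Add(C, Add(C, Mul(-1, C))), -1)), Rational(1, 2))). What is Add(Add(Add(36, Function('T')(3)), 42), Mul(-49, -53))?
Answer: Add(Rational(5347, 2), Mul(Rational(-1, 6), Pow(39, Rational(1, 2)))) ≈ 2672.5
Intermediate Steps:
Function('T')(C) = Add(Mul(Rational(-1, 2), C), Mul(Rational(-1, 2), Pow(Add(4, Pow(C, -1)), Rational(1, 2)))) (Function('T')(C) = Mul(Rational(-1, 2), Add(C, Pow(Add(4, Pow(Add(C, Add(C, Mul(-1, C))), -1)), Rational(1, 2)))) = Mul(Rational(-1, 2), Add(C, Pow(Add(4, Pow(Add(C, 0), -1)), Rational(1, 2)))) = Mul(Rational(-1, 2), Add(C, Pow(Add(4, Pow(C, -1)), Rational(1, 2)))) = Add(Mul(Rational(-1, 2), C), Mul(Rational(-1, 2), Pow(Add(4, Pow(C, -1)), Rational(1, 2)))))
Add(Add(Add(36, Function('T')(3)), 42), Mul(-49, -53)) = Add(Add(Add(36, Add(Mul(Rational(-1, 2), 3), Mul(Rational(-1, 2), Pow(Mul(Pow(3, -1), Add(1, Mul(4, 3))), Rational(1, 2))))), 42), Mul(-49, -53)) = Add(Add(Add(36, Add(Rational(-3, 2), Mul(Rational(-1, 2), Pow(Mul(Rational(1, 3), Add(1, 12)), Rational(1, 2))))), 42), 2597) = Add(Add(Add(36, Add(Rational(-3, 2), Mul(Rational(-1, 2), Pow(Mul(Rational(1, 3), 13), Rational(1, 2))))), 42), 2597) = Add(Add(Add(36, Add(Rational(-3, 2), Mul(Rational(-1, 2), Pow(Rational(13, 3), Rational(1, 2))))), 42), 2597) = Add(Add(Add(36, Add(Rational(-3, 2), Mul(Rational(-1, 2), Mul(Rational(1, 3), Pow(39, Rational(1, 2)))))), 42), 2597) = Add(Add(Add(36, Add(Rational(-3, 2), Mul(Rational(-1, 6), Pow(39, Rational(1, 2))))), 42), 2597) = Add(Add(Add(Rational(69, 2), Mul(Rational(-1, 6), Pow(39, Rational(1, 2)))), 42), 2597) = Add(Add(Rational(153, 2), Mul(Rational(-1, 6), Pow(39, Rational(1, 2)))), 2597) = Add(Rational(5347, 2), Mul(Rational(-1, 6), Pow(39, Rational(1, 2))))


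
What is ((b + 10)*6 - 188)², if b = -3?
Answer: 21316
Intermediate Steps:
((b + 10)*6 - 188)² = ((-3 + 10)*6 - 188)² = (7*6 - 188)² = (42 - 188)² = (-146)² = 21316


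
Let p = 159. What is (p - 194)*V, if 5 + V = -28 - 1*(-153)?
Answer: -4200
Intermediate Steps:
V = 120 (V = -5 + (-28 - 1*(-153)) = -5 + (-28 + 153) = -5 + 125 = 120)
(p - 194)*V = (159 - 194)*120 = -35*120 = -4200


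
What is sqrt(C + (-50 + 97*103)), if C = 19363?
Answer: 6*sqrt(814) ≈ 171.18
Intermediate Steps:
sqrt(C + (-50 + 97*103)) = sqrt(19363 + (-50 + 97*103)) = sqrt(19363 + (-50 + 9991)) = sqrt(19363 + 9941) = sqrt(29304) = 6*sqrt(814)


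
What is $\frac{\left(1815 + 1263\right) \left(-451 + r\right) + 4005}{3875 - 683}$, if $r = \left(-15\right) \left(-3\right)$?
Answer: $- \frac{415221}{1064} \approx -390.25$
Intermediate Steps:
$r = 45$
$\frac{\left(1815 + 1263\right) \left(-451 + r\right) + 4005}{3875 - 683} = \frac{\left(1815 + 1263\right) \left(-451 + 45\right) + 4005}{3875 - 683} = \frac{3078 \left(-406\right) + 4005}{3192} = \left(-1249668 + 4005\right) \frac{1}{3192} = \left(-1245663\right) \frac{1}{3192} = - \frac{415221}{1064}$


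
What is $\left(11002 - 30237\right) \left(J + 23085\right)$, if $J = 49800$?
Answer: $-1401942975$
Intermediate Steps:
$\left(11002 - 30237\right) \left(J + 23085\right) = \left(11002 - 30237\right) \left(49800 + 23085\right) = \left(-19235\right) 72885 = -1401942975$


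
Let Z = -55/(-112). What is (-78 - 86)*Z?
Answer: -2255/28 ≈ -80.536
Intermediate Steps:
Z = 55/112 (Z = -55*(-1/112) = 55/112 ≈ 0.49107)
(-78 - 86)*Z = (-78 - 86)*(55/112) = -164*55/112 = -2255/28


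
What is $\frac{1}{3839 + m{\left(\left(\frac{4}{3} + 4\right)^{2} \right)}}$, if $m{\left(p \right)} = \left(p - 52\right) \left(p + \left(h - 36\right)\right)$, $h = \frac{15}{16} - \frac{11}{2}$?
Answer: $\frac{324}{1336321} \approx 0.00024246$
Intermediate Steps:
$h = - \frac{73}{16}$ ($h = 15 \cdot \frac{1}{16} - \frac{11}{2} = \frac{15}{16} - \frac{11}{2} = - \frac{73}{16} \approx -4.5625$)
$m{\left(p \right)} = \left(-52 + p\right) \left(- \frac{649}{16} + p\right)$ ($m{\left(p \right)} = \left(p - 52\right) \left(p - \frac{649}{16}\right) = \left(-52 + p\right) \left(p - \frac{649}{16}\right) = \left(-52 + p\right) \left(- \frac{649}{16} + p\right)$)
$\frac{1}{3839 + m{\left(\left(\frac{4}{3} + 4\right)^{2} \right)}} = \frac{1}{3839 + \left(\frac{8437}{4} + \left(\left(\frac{4}{3} + 4\right)^{2}\right)^{2} - \frac{1481 \left(\frac{4}{3} + 4\right)^{2}}{16}\right)} = \frac{1}{3839 + \left(\frac{8437}{4} + \left(\left(\frac{16}{3}\right)^{2}\right)^{2} - \frac{1481 \left(\frac{16}{3}\right)^{2}}{16}\right)} = \frac{1}{3839 + \left(\frac{8437}{4} + \left(\frac{256}{9}\right)^{2} - \frac{23696}{9}\right)} = \frac{1}{3839 + \left(\frac{8437}{4} + \frac{65536}{81} - \frac{23696}{9}\right)} = \frac{1}{3839 + \frac{92485}{324}} = \frac{1}{\frac{1336321}{324}} = \frac{324}{1336321}$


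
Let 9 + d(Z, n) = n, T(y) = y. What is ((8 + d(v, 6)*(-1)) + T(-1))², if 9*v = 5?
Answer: 100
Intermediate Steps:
v = 5/9 (v = (⅑)*5 = 5/9 ≈ 0.55556)
d(Z, n) = -9 + n
((8 + d(v, 6)*(-1)) + T(-1))² = ((8 + (-9 + 6)*(-1)) - 1)² = ((8 - 3*(-1)) - 1)² = ((8 + 3) - 1)² = (11 - 1)² = 10² = 100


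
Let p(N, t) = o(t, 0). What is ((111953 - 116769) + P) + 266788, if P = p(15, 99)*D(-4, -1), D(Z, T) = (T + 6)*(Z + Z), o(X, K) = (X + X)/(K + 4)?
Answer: 259992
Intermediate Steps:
o(X, K) = 2*X/(4 + K) (o(X, K) = (2*X)/(4 + K) = 2*X/(4 + K))
D(Z, T) = 2*Z*(6 + T) (D(Z, T) = (6 + T)*(2*Z) = 2*Z*(6 + T))
p(N, t) = t/2 (p(N, t) = 2*t/(4 + 0) = 2*t/4 = 2*t*(1/4) = t/2)
P = -1980 (P = ((1/2)*99)*(2*(-4)*(6 - 1)) = 99*(2*(-4)*5)/2 = (99/2)*(-40) = -1980)
((111953 - 116769) + P) + 266788 = ((111953 - 116769) - 1980) + 266788 = (-4816 - 1980) + 266788 = -6796 + 266788 = 259992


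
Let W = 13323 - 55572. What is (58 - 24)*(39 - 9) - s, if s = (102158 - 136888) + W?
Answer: 77999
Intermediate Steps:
W = -42249
s = -76979 (s = (102158 - 136888) - 42249 = -34730 - 42249 = -76979)
(58 - 24)*(39 - 9) - s = (58 - 24)*(39 - 9) - 1*(-76979) = 34*30 + 76979 = 1020 + 76979 = 77999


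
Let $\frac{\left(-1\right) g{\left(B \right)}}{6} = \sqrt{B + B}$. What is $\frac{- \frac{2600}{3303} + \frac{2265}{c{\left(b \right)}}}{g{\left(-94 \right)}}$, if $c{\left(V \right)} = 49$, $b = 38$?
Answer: $\frac{7353895 i \sqrt{47}}{91281708} \approx 0.55231 i$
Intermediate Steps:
$g{\left(B \right)} = - 6 \sqrt{2} \sqrt{B}$ ($g{\left(B \right)} = - 6 \sqrt{B + B} = - 6 \sqrt{2 B} = - 6 \sqrt{2} \sqrt{B}$)
$\frac{- \frac{2600}{3303} + \frac{2265}{c{\left(b \right)}}}{g{\left(-94 \right)}} = \frac{- \frac{2600}{3303} + \frac{2265}{49}}{\left(-6\right) \sqrt{2} \sqrt{-94}} = \frac{\left(-2600\right) \frac{1}{3303} + 2265 \cdot \frac{1}{49}}{\left(-6\right) \sqrt{2} i \sqrt{94}} = \frac{- \frac{2600}{3303} + \frac{2265}{49}}{\left(-12\right) i \sqrt{47}} = \frac{7353895 \frac{i \sqrt{47}}{564}}{161847} = \frac{7353895 i \sqrt{47}}{91281708}$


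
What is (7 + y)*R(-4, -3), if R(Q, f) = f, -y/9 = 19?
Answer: 492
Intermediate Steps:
y = -171 (y = -9*19 = -171)
(7 + y)*R(-4, -3) = (7 - 171)*(-3) = -164*(-3) = 492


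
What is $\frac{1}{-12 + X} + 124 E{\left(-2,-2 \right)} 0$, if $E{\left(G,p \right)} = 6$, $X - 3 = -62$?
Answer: $- \frac{1}{71} \approx -0.014085$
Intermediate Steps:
$X = -59$ ($X = 3 - 62 = -59$)
$\frac{1}{-12 + X} + 124 E{\left(-2,-2 \right)} 0 = \frac{1}{-12 - 59} + 124 \cdot 6 \cdot 0 = \frac{1}{-71} + 124 \cdot 0 = - \frac{1}{71} + 0 = - \frac{1}{71}$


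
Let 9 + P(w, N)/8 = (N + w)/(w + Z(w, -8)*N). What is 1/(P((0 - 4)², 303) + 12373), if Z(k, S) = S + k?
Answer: 305/3752124 ≈ 8.1287e-5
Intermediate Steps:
P(w, N) = -72 + 8*(N + w)/(w + N*(-8 + w)) (P(w, N) = -72 + 8*((N + w)/(w + (-8 + w)*N)) = -72 + 8*((N + w)/(w + N*(-8 + w))) = -72 + 8*(N + w)/(w + N*(-8 + w)))
1/(P((0 - 4)², 303) + 12373) = 1/(8*(303 - 8*(0 - 4)² - 9*303*(-8 + (0 - 4)²))/((0 - 4)² + 303*(-8 + (0 - 4)²)) + 12373) = 1/(8*(303 - 8*(-4)² - 9*303*(-8 + (-4)²))/((-4)² + 303*(-8 + (-4)²)) + 12373) = 1/(8*(303 - 8*16 - 9*303*(-8 + 16))/(16 + 303*(-8 + 16)) + 12373) = 1/(8*(303 - 128 - 9*303*8)/(16 + 303*8) + 12373) = 1/(8*(303 - 128 - 21816)/(16 + 2424) + 12373) = 1/(8*(-21641)/2440 + 12373) = 1/(8*(1/2440)*(-21641) + 12373) = 1/(-21641/305 + 12373) = 1/(3752124/305) = 305/3752124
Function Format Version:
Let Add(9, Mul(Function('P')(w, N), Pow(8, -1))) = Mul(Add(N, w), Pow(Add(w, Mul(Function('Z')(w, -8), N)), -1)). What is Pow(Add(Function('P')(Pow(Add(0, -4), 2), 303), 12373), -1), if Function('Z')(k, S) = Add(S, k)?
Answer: Rational(305, 3752124) ≈ 8.1287e-5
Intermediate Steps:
Function('P')(w, N) = Add(-72, Mul(8, Pow(Add(w, Mul(N, Add(-8, w))), -1), Add(N, w))) (Function('P')(w, N) = Add(-72, Mul(8, Mul(Add(N, w), Pow(Add(w, Mul(Add(-8, w), N)), -1)))) = Add(-72, Mul(8, Mul(Add(N, w), Pow(Add(w, Mul(N, Add(-8, w))), -1)))) = Add(-72, Mul(8, Mul(Pow(Add(w, Mul(N, Add(-8, w))), -1), Add(N, w)))) = Add(-72, Mul(8, Pow(Add(w, Mul(N, Add(-8, w))), -1), Add(N, w))))
Pow(Add(Function('P')(Pow(Add(0, -4), 2), 303), 12373), -1) = Pow(Add(Mul(8, Pow(Add(Pow(Add(0, -4), 2), Mul(303, Add(-8, Pow(Add(0, -4), 2)))), -1), Add(303, Mul(-8, Pow(Add(0, -4), 2)), Mul(-9, 303, Add(-8, Pow(Add(0, -4), 2))))), 12373), -1) = Pow(Add(Mul(8, Pow(Add(Pow(-4, 2), Mul(303, Add(-8, Pow(-4, 2)))), -1), Add(303, Mul(-8, Pow(-4, 2)), Mul(-9, 303, Add(-8, Pow(-4, 2))))), 12373), -1) = Pow(Add(Mul(8, Pow(Add(16, Mul(303, Add(-8, 16))), -1), Add(303, Mul(-8, 16), Mul(-9, 303, Add(-8, 16)))), 12373), -1) = Pow(Add(Mul(8, Pow(Add(16, Mul(303, 8)), -1), Add(303, -128, Mul(-9, 303, 8))), 12373), -1) = Pow(Add(Mul(8, Pow(Add(16, 2424), -1), Add(303, -128, -21816)), 12373), -1) = Pow(Add(Mul(8, Pow(2440, -1), -21641), 12373), -1) = Pow(Add(Mul(8, Rational(1, 2440), -21641), 12373), -1) = Pow(Add(Rational(-21641, 305), 12373), -1) = Pow(Rational(3752124, 305), -1) = Rational(305, 3752124)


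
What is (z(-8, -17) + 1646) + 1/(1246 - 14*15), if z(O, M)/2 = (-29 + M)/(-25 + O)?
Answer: 56368793/34188 ≈ 1648.8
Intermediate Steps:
z(O, M) = 2*(-29 + M)/(-25 + O) (z(O, M) = 2*((-29 + M)/(-25 + O)) = 2*(-29 + M)/(-25 + O))
(z(-8, -17) + 1646) + 1/(1246 - 14*15) = (2*(-29 - 17)/(-25 - 8) + 1646) + 1/(1246 - 14*15) = (2*(-46)/(-33) + 1646) + 1/(1246 - 210) = (2*(-1/33)*(-46) + 1646) + 1/1036 = (92/33 + 1646) + 1/1036 = 54410/33 + 1/1036 = 56368793/34188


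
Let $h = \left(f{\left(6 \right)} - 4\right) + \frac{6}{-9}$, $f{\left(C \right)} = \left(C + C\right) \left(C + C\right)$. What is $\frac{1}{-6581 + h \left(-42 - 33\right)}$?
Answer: $- \frac{1}{17031} \approx -5.8716 \cdot 10^{-5}$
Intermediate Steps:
$f{\left(C \right)} = 4 C^{2}$ ($f{\left(C \right)} = 2 C 2 C = 4 C^{2}$)
$h = \frac{418}{3}$ ($h = \left(4 \cdot 6^{2} - 4\right) + \frac{6}{-9} = \left(4 \cdot 36 - 4\right) + 6 \left(- \frac{1}{9}\right) = \left(144 - 4\right) - \frac{2}{3} = 140 - \frac{2}{3} = \frac{418}{3} \approx 139.33$)
$\frac{1}{-6581 + h \left(-42 - 33\right)} = \frac{1}{-6581 + \frac{418 \left(-42 - 33\right)}{3}} = \frac{1}{-6581 + \frac{418}{3} \left(-75\right)} = \frac{1}{-6581 - 10450} = \frac{1}{-17031} = - \frac{1}{17031}$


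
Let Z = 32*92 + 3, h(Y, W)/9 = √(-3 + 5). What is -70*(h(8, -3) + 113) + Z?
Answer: -4963 - 630*√2 ≈ -5854.0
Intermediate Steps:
h(Y, W) = 9*√2 (h(Y, W) = 9*√(-3 + 5) = 9*√2)
Z = 2947 (Z = 2944 + 3 = 2947)
-70*(h(8, -3) + 113) + Z = -70*(9*√2 + 113) + 2947 = -70*(113 + 9*√2) + 2947 = (-7910 - 630*√2) + 2947 = -4963 - 630*√2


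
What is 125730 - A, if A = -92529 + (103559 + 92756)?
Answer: 21944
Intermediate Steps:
A = 103786 (A = -92529 + 196315 = 103786)
125730 - A = 125730 - 1*103786 = 125730 - 103786 = 21944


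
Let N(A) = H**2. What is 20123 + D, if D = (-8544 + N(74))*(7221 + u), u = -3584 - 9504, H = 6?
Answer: 49936559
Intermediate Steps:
u = -13088
N(A) = 36 (N(A) = 6**2 = 36)
D = 49916436 (D = (-8544 + 36)*(7221 - 13088) = -8508*(-5867) = 49916436)
20123 + D = 20123 + 49916436 = 49936559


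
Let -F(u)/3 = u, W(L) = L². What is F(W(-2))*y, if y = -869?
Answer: 10428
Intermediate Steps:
F(u) = -3*u
F(W(-2))*y = -3*(-2)²*(-869) = -3*4*(-869) = -12*(-869) = 10428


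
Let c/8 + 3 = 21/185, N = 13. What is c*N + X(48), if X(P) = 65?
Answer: -43511/185 ≈ -235.19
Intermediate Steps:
c = -4272/185 (c = -24 + 8*(21/185) = -24 + 168/185 = -4272/185 ≈ -23.092)
c*N + X(48) = -4272/185*13 + 65 = -55536/185 + 65 = -43511/185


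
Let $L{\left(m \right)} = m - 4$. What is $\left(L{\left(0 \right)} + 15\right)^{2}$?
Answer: $121$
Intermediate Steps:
$L{\left(m \right)} = -4 + m$ ($L{\left(m \right)} = m - 4 = -4 + m$)
$\left(L{\left(0 \right)} + 15\right)^{2} = \left(\left(-4 + 0\right) + 15\right)^{2} = \left(-4 + 15\right)^{2} = 11^{2} = 121$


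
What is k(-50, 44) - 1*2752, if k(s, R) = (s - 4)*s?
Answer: -52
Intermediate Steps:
k(s, R) = s*(-4 + s) (k(s, R) = (-4 + s)*s = s*(-4 + s))
k(-50, 44) - 1*2752 = -50*(-4 - 50) - 1*2752 = -50*(-54) - 2752 = 2700 - 2752 = -52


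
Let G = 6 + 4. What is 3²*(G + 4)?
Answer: 126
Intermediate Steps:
G = 10
3²*(G + 4) = 3²*(10 + 4) = 9*14 = 126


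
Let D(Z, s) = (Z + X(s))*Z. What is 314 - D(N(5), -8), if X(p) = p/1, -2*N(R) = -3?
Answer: 1295/4 ≈ 323.75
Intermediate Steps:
N(R) = 3/2 (N(R) = -½*(-3) = 3/2)
X(p) = p (X(p) = p*1 = p)
D(Z, s) = Z*(Z + s) (D(Z, s) = (Z + s)*Z = Z*(Z + s))
314 - D(N(5), -8) = 314 - 3*(3/2 - 8)/2 = 314 - 3*(-13)/(2*2) = 314 - 1*(-39/4) = 314 + 39/4 = 1295/4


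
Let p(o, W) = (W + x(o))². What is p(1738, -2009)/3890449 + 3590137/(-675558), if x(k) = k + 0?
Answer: -13917631246435/2628223945542 ≈ -5.2954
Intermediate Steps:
x(k) = k
p(o, W) = (W + o)²
p(1738, -2009)/3890449 + 3590137/(-675558) = (-2009 + 1738)²/3890449 + 3590137/(-675558) = (-271)²*(1/3890449) + 3590137*(-1/675558) = 73441*(1/3890449) - 3590137/675558 = 73441/3890449 - 3590137/675558 = -13917631246435/2628223945542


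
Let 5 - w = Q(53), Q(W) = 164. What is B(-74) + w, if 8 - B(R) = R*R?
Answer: -5627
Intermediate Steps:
B(R) = 8 - R**2 (B(R) = 8 - R*R = 8 - R**2)
w = -159 (w = 5 - 1*164 = 5 - 164 = -159)
B(-74) + w = (8 - 1*(-74)**2) - 159 = (8 - 1*5476) - 159 = (8 - 5476) - 159 = -5468 - 159 = -5627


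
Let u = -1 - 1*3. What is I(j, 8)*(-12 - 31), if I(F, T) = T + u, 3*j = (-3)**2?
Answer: -172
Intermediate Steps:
j = 3 (j = (1/3)*(-3)**2 = (1/3)*9 = 3)
u = -4 (u = -1 - 3 = -4)
I(F, T) = -4 + T (I(F, T) = T - 4 = -4 + T)
I(j, 8)*(-12 - 31) = (-4 + 8)*(-12 - 31) = 4*(-43) = -172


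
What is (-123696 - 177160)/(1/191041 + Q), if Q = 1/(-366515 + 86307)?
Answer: -16105187679747968/89167 ≈ -1.8062e+11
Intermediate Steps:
Q = -1/280208 (Q = 1/(-280208) = -1/280208 ≈ -3.5688e-6)
(-123696 - 177160)/(1/191041 + Q) = (-123696 - 177160)/(1/191041 - 1/280208) = -300856/(1/191041 - 1/280208) = -300856/89167/53531216528 = -300856*53531216528/89167 = -16105187679747968/89167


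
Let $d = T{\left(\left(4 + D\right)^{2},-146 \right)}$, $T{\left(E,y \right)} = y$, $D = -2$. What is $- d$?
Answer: $146$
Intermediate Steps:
$d = -146$
$- d = \left(-1\right) \left(-146\right) = 146$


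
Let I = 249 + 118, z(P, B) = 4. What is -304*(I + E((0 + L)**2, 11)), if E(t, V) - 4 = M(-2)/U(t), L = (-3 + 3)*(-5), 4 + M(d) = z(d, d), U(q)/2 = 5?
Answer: -112784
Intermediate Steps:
U(q) = 10 (U(q) = 2*5 = 10)
M(d) = 0 (M(d) = -4 + 4 = 0)
L = 0 (L = 0*(-5) = 0)
I = 367
E(t, V) = 4 (E(t, V) = 4 + 0/10 = 4 + 0*(1/10) = 4 + 0 = 4)
-304*(I + E((0 + L)**2, 11)) = -304*(367 + 4) = -304*371 = -112784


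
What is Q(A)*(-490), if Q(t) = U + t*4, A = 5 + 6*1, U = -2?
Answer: -20580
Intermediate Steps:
A = 11 (A = 5 + 6 = 11)
Q(t) = -2 + 4*t (Q(t) = -2 + t*4 = -2 + 4*t)
Q(A)*(-490) = (-2 + 4*11)*(-490) = (-2 + 44)*(-490) = 42*(-490) = -20580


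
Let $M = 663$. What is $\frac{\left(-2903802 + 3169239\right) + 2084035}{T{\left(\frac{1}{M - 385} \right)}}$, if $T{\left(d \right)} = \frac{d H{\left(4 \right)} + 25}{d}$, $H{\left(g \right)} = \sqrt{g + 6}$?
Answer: $\frac{1632883040}{4830249} - \frac{1174736 \sqrt{10}}{24151245} \approx 337.9$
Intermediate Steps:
$H{\left(g \right)} = \sqrt{6 + g}$
$T{\left(d \right)} = \frac{25 + d \sqrt{10}}{d}$ ($T{\left(d \right)} = \frac{d \sqrt{6 + 4} + 25}{d} = \frac{d \sqrt{10} + 25}{d} = \frac{25 + d \sqrt{10}}{d}$)
$\frac{\left(-2903802 + 3169239\right) + 2084035}{T{\left(\frac{1}{M - 385} \right)}} = \frac{\left(-2903802 + 3169239\right) + 2084035}{\sqrt{10} + \frac{25}{\frac{1}{663 - 385}}} = \frac{265437 + 2084035}{\sqrt{10} + \frac{25}{\frac{1}{278}}} = \frac{2349472}{\sqrt{10} + 25 \frac{1}{\frac{1}{278}}} = \frac{2349472}{\sqrt{10} + 25 \cdot 278} = \frac{2349472}{\sqrt{10} + 6950} = \frac{2349472}{6950 + \sqrt{10}}$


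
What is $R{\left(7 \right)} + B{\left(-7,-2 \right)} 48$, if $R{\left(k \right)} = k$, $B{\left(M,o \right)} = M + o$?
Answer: $-425$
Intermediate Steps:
$R{\left(7 \right)} + B{\left(-7,-2 \right)} 48 = 7 + \left(-7 - 2\right) 48 = 7 - 432 = -425$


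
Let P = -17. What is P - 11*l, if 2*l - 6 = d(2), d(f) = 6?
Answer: -83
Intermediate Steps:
l = 6 (l = 3 + (½)*6 = 3 + 3 = 6)
P - 11*l = -17 - 11*6 = -17 - 66 = -83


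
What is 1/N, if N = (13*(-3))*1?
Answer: -1/39 ≈ -0.025641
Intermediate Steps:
N = -39 (N = -39*1 = -39)
1/N = 1/(-39) = -1/39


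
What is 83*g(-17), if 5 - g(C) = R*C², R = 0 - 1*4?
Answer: 96363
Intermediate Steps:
R = -4 (R = 0 - 4 = -4)
g(C) = 5 + 4*C² (g(C) = 5 - (-4)*C² = 5 + 4*C²)
83*g(-17) = 83*(5 + 4*(-17)²) = 83*(5 + 4*289) = 83*(5 + 1156) = 83*1161 = 96363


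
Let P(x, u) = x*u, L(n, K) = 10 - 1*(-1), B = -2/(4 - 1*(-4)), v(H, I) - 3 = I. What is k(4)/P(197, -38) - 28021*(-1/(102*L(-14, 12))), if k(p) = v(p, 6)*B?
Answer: 419535461/16798584 ≈ 24.974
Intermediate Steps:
v(H, I) = 3 + I
B = -¼ (B = -2/(4 + 4) = -2/8 = -2*⅛ = -¼ ≈ -0.25000)
L(n, K) = 11 (L(n, K) = 10 + 1 = 11)
k(p) = -9/4 (k(p) = (3 + 6)*(-¼) = 9*(-¼) = -9/4)
P(x, u) = u*x
k(4)/P(197, -38) - 28021*(-1/(102*L(-14, 12))) = -9/(4*((-38*197))) - 28021/(11*(-102)) = -9/4/(-7486) - 28021/(-1122) = -9/4*(-1/7486) - 28021*(-1/1122) = 9/29944 + 28021/1122 = 419535461/16798584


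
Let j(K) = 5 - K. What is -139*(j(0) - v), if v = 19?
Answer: 1946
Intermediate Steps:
-139*(j(0) - v) = -139*((5 - 1*0) - 1*19) = -139*((5 + 0) - 19) = -139*(5 - 19) = -139*(-14) = 1946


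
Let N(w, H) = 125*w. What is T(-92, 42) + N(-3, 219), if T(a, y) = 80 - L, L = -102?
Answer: -193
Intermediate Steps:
T(a, y) = 182 (T(a, y) = 80 - 1*(-102) = 80 + 102 = 182)
T(-92, 42) + N(-3, 219) = 182 + 125*(-3) = 182 - 375 = -193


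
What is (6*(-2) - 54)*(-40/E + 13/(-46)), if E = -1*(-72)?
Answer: 3817/69 ≈ 55.319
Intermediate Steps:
E = 72
(6*(-2) - 54)*(-40/E + 13/(-46)) = (6*(-2) - 54)*(-40/72 + 13/(-46)) = (-12 - 54)*(-40*1/72 + 13*(-1/46)) = -66*(-5/9 - 13/46) = -66*(-347/414) = 3817/69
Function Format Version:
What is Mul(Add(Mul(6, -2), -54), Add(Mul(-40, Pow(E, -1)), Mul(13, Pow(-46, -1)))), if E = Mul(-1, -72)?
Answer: Rational(3817, 69) ≈ 55.319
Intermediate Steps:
E = 72
Mul(Add(Mul(6, -2), -54), Add(Mul(-40, Pow(E, -1)), Mul(13, Pow(-46, -1)))) = Mul(Add(Mul(6, -2), -54), Add(Mul(-40, Pow(72, -1)), Mul(13, Pow(-46, -1)))) = Mul(Add(-12, -54), Add(Mul(-40, Rational(1, 72)), Mul(13, Rational(-1, 46)))) = Mul(-66, Add(Rational(-5, 9), Rational(-13, 46))) = Mul(-66, Rational(-347, 414)) = Rational(3817, 69)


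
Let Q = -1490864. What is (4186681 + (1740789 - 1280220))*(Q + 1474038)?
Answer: -78194628500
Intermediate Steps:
(4186681 + (1740789 - 1280220))*(Q + 1474038) = (4186681 + (1740789 - 1280220))*(-1490864 + 1474038) = (4186681 + 460569)*(-16826) = 4647250*(-16826) = -78194628500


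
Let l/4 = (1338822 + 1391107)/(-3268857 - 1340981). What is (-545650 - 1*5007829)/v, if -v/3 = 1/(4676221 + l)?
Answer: 59857091424078297439/6914757 ≈ 8.6564e+12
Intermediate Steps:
l = -5459858/2304919 (l = 4*((1338822 + 1391107)/(-3268857 - 1340981)) = 4*(2729929/(-4609838)) = 4*(2729929*(-1/4609838)) = 4*(-2729929/4609838) = -5459858/2304919 ≈ -2.3688)
v = -6914757/10778305171241 (v = -3/(4676221 - 5459858/2304919) = -3/10778305171241/2304919 = -3*2304919/10778305171241 = -6914757/10778305171241 ≈ -6.4154e-7)
(-545650 - 1*5007829)/v = (-545650 - 1*5007829)/(-6914757/10778305171241) = (-545650 - 5007829)*(-10778305171241/6914757) = -5553479*(-10778305171241/6914757) = 59857091424078297439/6914757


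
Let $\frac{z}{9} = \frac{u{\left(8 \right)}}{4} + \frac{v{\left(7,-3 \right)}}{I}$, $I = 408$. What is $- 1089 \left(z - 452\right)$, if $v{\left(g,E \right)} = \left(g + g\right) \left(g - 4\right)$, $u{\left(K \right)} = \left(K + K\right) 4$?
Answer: $\frac{22739409}{68} \approx 3.344 \cdot 10^{5}$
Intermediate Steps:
$u{\left(K \right)} = 8 K$ ($u{\left(K \right)} = 2 K 4 = 8 K$)
$v{\left(g,E \right)} = 2 g \left(-4 + g\right)$
$z = \frac{9855}{68}$ ($z = 9 \left(\frac{8 \cdot 8}{4} + \frac{2 \cdot 7 \left(-4 + 7\right)}{408}\right) = 9 \left(64 \cdot \frac{1}{4} + 2 \cdot 7 \cdot 3 \cdot \frac{1}{408}\right) = 9 \left(16 + 42 \cdot \frac{1}{408}\right) = 9 \left(16 + \frac{7}{68}\right) = 9 \cdot \frac{1095}{68} = \frac{9855}{68} \approx 144.93$)
$- 1089 \left(z - 452\right) = - 1089 \left(\frac{9855}{68} - 452\right) = \left(-1089\right) \left(- \frac{20881}{68}\right) = \frac{22739409}{68}$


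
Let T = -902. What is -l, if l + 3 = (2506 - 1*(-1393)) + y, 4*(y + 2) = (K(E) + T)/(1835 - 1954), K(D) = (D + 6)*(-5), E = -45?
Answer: -264893/68 ≈ -3895.5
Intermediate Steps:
K(D) = -30 - 5*D (K(D) = (6 + D)*(-5) = -30 - 5*D)
y = -35/68 (y = -2 + (((-30 - 5*(-45)) - 902)/(1835 - 1954))/4 = -2 + (((-30 + 225) - 902)/(-119))/4 = -2 + ((195 - 902)*(-1/119))/4 = -2 + (-707*(-1/119))/4 = -2 + (¼)*(101/17) = -2 + 101/68 = -35/68 ≈ -0.51471)
l = 264893/68 (l = -3 + ((2506 - 1*(-1393)) - 35/68) = -3 + ((2506 + 1393) - 35/68) = -3 + (3899 - 35/68) = -3 + 265097/68 = 264893/68 ≈ 3895.5)
-l = -1*264893/68 = -264893/68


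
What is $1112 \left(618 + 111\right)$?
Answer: $810648$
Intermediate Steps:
$1112 \left(618 + 111\right) = 1112 \cdot 729 = 810648$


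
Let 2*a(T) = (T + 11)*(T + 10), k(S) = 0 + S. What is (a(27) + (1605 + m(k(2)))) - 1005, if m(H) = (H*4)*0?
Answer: 1303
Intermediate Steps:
k(S) = S
a(T) = (10 + T)*(11 + T)/2 (a(T) = ((T + 11)*(T + 10))/2 = ((11 + T)*(10 + T))/2 = ((10 + T)*(11 + T))/2 = (10 + T)*(11 + T)/2)
m(H) = 0 (m(H) = (4*H)*0 = 0)
(a(27) + (1605 + m(k(2)))) - 1005 = ((55 + (½)*27² + (21/2)*27) + (1605 + 0)) - 1005 = ((55 + (½)*729 + 567/2) + 1605) - 1005 = ((55 + 729/2 + 567/2) + 1605) - 1005 = (703 + 1605) - 1005 = 2308 - 1005 = 1303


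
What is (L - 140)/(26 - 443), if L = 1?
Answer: ⅓ ≈ 0.33333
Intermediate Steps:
(L - 140)/(26 - 443) = (1 - 140)/(26 - 443) = -139/(-417) = -139*(-1/417) = ⅓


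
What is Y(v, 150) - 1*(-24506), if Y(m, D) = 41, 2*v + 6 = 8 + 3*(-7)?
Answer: 24547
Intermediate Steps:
v = -19/2 (v = -3 + (8 + 3*(-7))/2 = -3 + (8 - 21)/2 = -3 + (½)*(-13) = -3 - 13/2 = -19/2 ≈ -9.5000)
Y(v, 150) - 1*(-24506) = 41 - 1*(-24506) = 41 + 24506 = 24547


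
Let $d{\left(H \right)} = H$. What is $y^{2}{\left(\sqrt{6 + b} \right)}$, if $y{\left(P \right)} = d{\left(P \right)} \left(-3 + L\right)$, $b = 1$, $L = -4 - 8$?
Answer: $1575$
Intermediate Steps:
$L = -12$ ($L = -4 - 8 = -12$)
$y{\left(P \right)} = - 15 P$ ($y{\left(P \right)} = P \left(-3 - 12\right) = P \left(-15\right) = - 15 P$)
$y^{2}{\left(\sqrt{6 + b} \right)} = \left(- 15 \sqrt{6 + 1}\right)^{2} = \left(- 15 \sqrt{7}\right)^{2} = 1575$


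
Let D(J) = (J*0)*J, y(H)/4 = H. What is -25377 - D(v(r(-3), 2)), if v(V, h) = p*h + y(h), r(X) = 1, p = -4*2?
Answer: -25377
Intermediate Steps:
y(H) = 4*H
p = -8
v(V, h) = -4*h (v(V, h) = -8*h + 4*h = -4*h)
D(J) = 0 (D(J) = 0*J = 0)
-25377 - D(v(r(-3), 2)) = -25377 - 1*0 = -25377 + 0 = -25377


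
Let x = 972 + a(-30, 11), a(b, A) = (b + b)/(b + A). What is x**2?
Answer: 343286784/361 ≈ 9.5093e+5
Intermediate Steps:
a(b, A) = 2*b/(A + b) (a(b, A) = (2*b)/(A + b) = 2*b/(A + b))
x = 18528/19 (x = 972 + 2*(-30)/(11 - 30) = 972 + 2*(-30)/(-19) = 972 + 2*(-30)*(-1/19) = 972 + 60/19 = 18528/19 ≈ 975.16)
x**2 = (18528/19)**2 = 343286784/361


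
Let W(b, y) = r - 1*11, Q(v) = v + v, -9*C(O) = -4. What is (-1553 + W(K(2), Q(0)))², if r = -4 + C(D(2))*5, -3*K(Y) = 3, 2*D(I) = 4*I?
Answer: 198584464/81 ≈ 2.4517e+6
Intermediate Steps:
D(I) = 2*I (D(I) = (4*I)/2 = 2*I)
C(O) = 4/9 (C(O) = -⅑*(-4) = 4/9)
K(Y) = -1 (K(Y) = -⅓*3 = -1)
Q(v) = 2*v
r = -16/9 (r = -4 + (4/9)*5 = -4 + 20/9 = -16/9 ≈ -1.7778)
W(b, y) = -115/9 (W(b, y) = -16/9 - 1*11 = -16/9 - 11 = -115/9)
(-1553 + W(K(2), Q(0)))² = (-1553 - 115/9)² = (-14092/9)² = 198584464/81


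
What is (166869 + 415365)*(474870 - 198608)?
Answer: 160849129308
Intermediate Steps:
(166869 + 415365)*(474870 - 198608) = 582234*276262 = 160849129308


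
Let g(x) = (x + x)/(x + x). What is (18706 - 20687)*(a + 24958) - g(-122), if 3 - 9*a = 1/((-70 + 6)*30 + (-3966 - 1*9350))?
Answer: -6779747795605/137124 ≈ -4.9442e+7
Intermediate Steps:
a = 45709/137124 (a = ⅓ - 1/(9*((-70 + 6)*30 + (-3966 - 1*9350))) = ⅓ - 1/(9*(-64*30 + (-3966 - 9350))) = ⅓ - 1/(9*(-1920 - 13316)) = ⅓ - ⅑/(-15236) = ⅓ - ⅑*(-1/15236) = ⅓ + 1/137124 = 45709/137124 ≈ 0.33334)
g(x) = 1 (g(x) = (2*x)/((2*x)) = (2*x)*(1/(2*x)) = 1)
(18706 - 20687)*(a + 24958) - g(-122) = (18706 - 20687)*(45709/137124 + 24958) - 1*1 = -1981*3422386501/137124 - 1 = -6779747658481/137124 - 1 = -6779747795605/137124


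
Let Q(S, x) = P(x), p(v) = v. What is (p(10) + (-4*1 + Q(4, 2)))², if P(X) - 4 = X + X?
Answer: 196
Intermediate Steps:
P(X) = 4 + 2*X (P(X) = 4 + (X + X) = 4 + 2*X)
Q(S, x) = 4 + 2*x
(p(10) + (-4*1 + Q(4, 2)))² = (10 + (-4*1 + (4 + 2*2)))² = (10 + (-4 + (4 + 4)))² = (10 + (-4 + 8))² = (10 + 4)² = 14² = 196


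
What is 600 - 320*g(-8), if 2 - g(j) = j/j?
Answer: 280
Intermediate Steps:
g(j) = 1 (g(j) = 2 - j/j = 2 - 1*1 = 2 - 1 = 1)
600 - 320*g(-8) = 600 - 320*1 = 600 - 320 = 280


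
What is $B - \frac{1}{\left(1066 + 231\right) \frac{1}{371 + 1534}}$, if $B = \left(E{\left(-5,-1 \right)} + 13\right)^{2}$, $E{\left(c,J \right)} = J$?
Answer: $\frac{184863}{1297} \approx 142.53$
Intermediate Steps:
$B = 144$ ($B = \left(-1 + 13\right)^{2} = 12^{2} = 144$)
$B - \frac{1}{\left(1066 + 231\right) \frac{1}{371 + 1534}} = 144 - \frac{1}{\left(1066 + 231\right) \frac{1}{371 + 1534}} = 144 - \frac{1}{1297 \cdot \frac{1}{1905}} = 144 - \frac{1}{\frac{1297}{1905}} = 144 - \frac{1905}{1297} = \frac{184863}{1297}$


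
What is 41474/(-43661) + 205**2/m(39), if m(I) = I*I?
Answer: 1771771571/66408381 ≈ 26.680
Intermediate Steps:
m(I) = I**2
41474/(-43661) + 205**2/m(39) = 41474/(-43661) + 205**2/(39**2) = 41474*(-1/43661) + 42025/1521 = -41474/43661 + 42025*(1/1521) = -41474/43661 + 42025/1521 = 1771771571/66408381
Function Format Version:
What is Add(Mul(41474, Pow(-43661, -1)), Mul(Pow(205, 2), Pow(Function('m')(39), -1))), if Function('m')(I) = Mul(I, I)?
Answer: Rational(1771771571, 66408381) ≈ 26.680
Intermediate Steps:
Function('m')(I) = Pow(I, 2)
Add(Mul(41474, Pow(-43661, -1)), Mul(Pow(205, 2), Pow(Function('m')(39), -1))) = Add(Mul(41474, Pow(-43661, -1)), Mul(Pow(205, 2), Pow(Pow(39, 2), -1))) = Add(Mul(41474, Rational(-1, 43661)), Mul(42025, Pow(1521, -1))) = Add(Rational(-41474, 43661), Mul(42025, Rational(1, 1521))) = Add(Rational(-41474, 43661), Rational(42025, 1521)) = Rational(1771771571, 66408381)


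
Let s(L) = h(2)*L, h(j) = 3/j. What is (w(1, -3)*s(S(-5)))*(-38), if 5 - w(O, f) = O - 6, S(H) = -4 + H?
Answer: 5130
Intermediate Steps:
w(O, f) = 11 - O (w(O, f) = 5 - (O - 6) = 5 - (-6 + O) = 5 + (6 - O) = 11 - O)
s(L) = 3*L/2 (s(L) = (3/2)*L = (3*(½))*L = 3*L/2)
(w(1, -3)*s(S(-5)))*(-38) = ((11 - 1*1)*(3*(-4 - 5)/2))*(-38) = ((11 - 1)*((3/2)*(-9)))*(-38) = (10*(-27/2))*(-38) = -135*(-38) = 5130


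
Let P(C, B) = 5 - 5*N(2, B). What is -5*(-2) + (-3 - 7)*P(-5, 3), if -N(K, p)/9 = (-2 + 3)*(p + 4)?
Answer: -3190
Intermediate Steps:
N(K, p) = -36 - 9*p (N(K, p) = -9*(-2 + 3)*(p + 4) = -9*(4 + p) = -36 - 9*p)
P(C, B) = 185 + 45*B (P(C, B) = 5 - 5*(-36 - 9*B) = 5 + (180 + 45*B) = 185 + 45*B)
-5*(-2) + (-3 - 7)*P(-5, 3) = -5*(-2) + (-3 - 7)*(185 + 45*3) = 10 - 10*(185 + 135) = 10 - 10*320 = 10 - 3200 = -3190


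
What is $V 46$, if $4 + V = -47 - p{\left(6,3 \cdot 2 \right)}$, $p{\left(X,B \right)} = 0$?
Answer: $-2346$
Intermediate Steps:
$V = -51$ ($V = -4 - 47 = -51$)
$V 46 = \left(-51\right) 46 = -2346$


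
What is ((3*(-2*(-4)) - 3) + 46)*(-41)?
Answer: -2747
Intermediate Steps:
((3*(-2*(-4)) - 3) + 46)*(-41) = ((3*8 - 3) + 46)*(-41) = ((24 - 3) + 46)*(-41) = (21 + 46)*(-41) = 67*(-41) = -2747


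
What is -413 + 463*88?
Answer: 40331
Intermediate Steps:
-413 + 463*88 = -413 + 40744 = 40331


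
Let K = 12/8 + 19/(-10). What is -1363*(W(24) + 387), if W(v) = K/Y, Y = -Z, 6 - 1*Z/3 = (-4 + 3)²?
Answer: -39563801/75 ≈ -5.2752e+5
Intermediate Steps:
Z = 15 (Z = 18 - 3*(-4 + 3)² = 18 - 3*(-1)² = 18 - 3*1 = 18 - 3 = 15)
K = -⅖ (K = 12*(⅛) + 19*(-⅒) = 3/2 - 19/10 = -⅖ ≈ -0.40000)
Y = -15 (Y = -1*15 = -15)
W(v) = 2/75 (W(v) = -⅖/(-15) = -⅖*(-1/15) = 2/75)
-1363*(W(24) + 387) = -1363*(2/75 + 387) = -1363*29027/75 = -39563801/75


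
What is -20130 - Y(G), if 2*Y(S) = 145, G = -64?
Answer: -40405/2 ≈ -20203.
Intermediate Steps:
Y(S) = 145/2 (Y(S) = (½)*145 = 145/2)
-20130 - Y(G) = -20130 - 1*145/2 = -20130 - 145/2 = -40405/2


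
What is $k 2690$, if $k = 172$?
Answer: $462680$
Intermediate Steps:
$k 2690 = 172 \cdot 2690 = 462680$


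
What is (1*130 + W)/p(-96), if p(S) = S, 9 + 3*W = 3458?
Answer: -3839/288 ≈ -13.330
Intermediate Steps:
W = 3449/3 (W = -3 + (1/3)*3458 = -3 + 3458/3 = 3449/3 ≈ 1149.7)
(1*130 + W)/p(-96) = (1*130 + 3449/3)/(-96) = (130 + 3449/3)*(-1/96) = (3839/3)*(-1/96) = -3839/288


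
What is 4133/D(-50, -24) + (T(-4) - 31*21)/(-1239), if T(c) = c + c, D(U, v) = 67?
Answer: 5164940/83013 ≈ 62.218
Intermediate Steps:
T(c) = 2*c
4133/D(-50, -24) + (T(-4) - 31*21)/(-1239) = 4133/67 + (2*(-4) - 31*21)/(-1239) = 4133*(1/67) + (-8 - 651)*(-1/1239) = 4133/67 - 659*(-1/1239) = 4133/67 + 659/1239 = 5164940/83013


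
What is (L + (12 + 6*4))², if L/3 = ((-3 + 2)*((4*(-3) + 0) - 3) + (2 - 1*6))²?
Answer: 159201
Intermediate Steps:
L = 363 (L = 3*((-3 + 2)*((4*(-3) + 0) - 3) + (2 - 1*6))² = 3*(-((-12 + 0) - 3) + (2 - 6))² = 3*(-(-12 - 3) - 4)² = 3*(-1*(-15) - 4)² = 3*(15 - 4)² = 3*11² = 3*121 = 363)
(L + (12 + 6*4))² = (363 + (12 + 6*4))² = (363 + (12 + 24))² = (363 + 36)² = 399² = 159201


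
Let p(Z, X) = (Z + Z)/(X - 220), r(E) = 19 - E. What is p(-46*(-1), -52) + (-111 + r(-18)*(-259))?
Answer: -659215/68 ≈ -9694.3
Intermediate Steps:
p(Z, X) = 2*Z/(-220 + X) (p(Z, X) = (2*Z)/(-220 + X) = 2*Z/(-220 + X))
p(-46*(-1), -52) + (-111 + r(-18)*(-259)) = 2*(-46*(-1))/(-220 - 52) + (-111 + (19 - 1*(-18))*(-259)) = 2*46/(-272) + (-111 + (19 + 18)*(-259)) = 2*46*(-1/272) + (-111 + 37*(-259)) = -23/68 + (-111 - 9583) = -23/68 - 9694 = -659215/68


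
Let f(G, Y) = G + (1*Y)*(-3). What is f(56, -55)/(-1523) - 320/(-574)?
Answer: 180253/437101 ≈ 0.41238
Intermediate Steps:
f(G, Y) = G - 3*Y (f(G, Y) = G + Y*(-3) = G - 3*Y)
f(56, -55)/(-1523) - 320/(-574) = (56 - 3*(-55))/(-1523) - 320/(-574) = (56 + 165)*(-1/1523) - 320*(-1/574) = 221*(-1/1523) + 160/287 = -221/1523 + 160/287 = 180253/437101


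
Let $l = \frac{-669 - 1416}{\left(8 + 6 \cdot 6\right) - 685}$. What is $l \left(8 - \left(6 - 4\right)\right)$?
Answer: $\frac{12510}{641} \approx 19.516$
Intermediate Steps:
$l = \frac{2085}{641}$ ($l = - \frac{2085}{\left(8 + 36\right) - 685} = - \frac{2085}{44 - 685} = - \frac{2085}{-641} = \left(-2085\right) \left(- \frac{1}{641}\right) = \frac{2085}{641} \approx 3.2527$)
$l \left(8 - \left(6 - 4\right)\right) = \frac{2085 \left(8 - \left(6 - 4\right)\right)}{641} = \frac{2085 \left(8 - 2\right)}{641} = \frac{2085}{641} \cdot 6 = \frac{12510}{641}$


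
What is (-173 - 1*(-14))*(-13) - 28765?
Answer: -26698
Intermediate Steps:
(-173 - 1*(-14))*(-13) - 28765 = (-173 + 14)*(-13) - 28765 = -159*(-13) - 28765 = 2067 - 28765 = -26698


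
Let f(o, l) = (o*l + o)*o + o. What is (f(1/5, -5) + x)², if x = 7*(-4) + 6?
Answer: 301401/625 ≈ 482.24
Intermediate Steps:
f(o, l) = o + o*(o + l*o) (f(o, l) = (l*o + o)*o + o = (o + l*o)*o + o = o*(o + l*o) + o = o + o*(o + l*o))
x = -22 (x = -28 + 6 = -22)
(f(1/5, -5) + x)² = ((1 + 1/5 - 5/5)/5 - 22)² = ((1 + ⅕ - 5*⅕)/5 - 22)² = ((1 + ⅕ - 1)/5 - 22)² = ((⅕)*(⅕) - 22)² = (1/25 - 22)² = (-549/25)² = 301401/625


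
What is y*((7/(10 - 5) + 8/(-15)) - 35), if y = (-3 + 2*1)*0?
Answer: 0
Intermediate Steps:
y = 0 (y = (-3 + 2)*0 = -1*0 = 0)
y*((7/(10 - 5) + 8/(-15)) - 35) = 0*((7/(10 - 5) + 8/(-15)) - 35) = 0*((7/5 + 8*(-1/15)) - 35) = 0*((7*(1/5) - 8/15) - 35) = 0*((7/5 - 8/15) - 35) = 0*(13/15 - 35) = 0*(-512/15) = 0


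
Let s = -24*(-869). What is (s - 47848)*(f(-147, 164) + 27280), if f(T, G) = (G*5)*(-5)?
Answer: -625674560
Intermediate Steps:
f(T, G) = -25*G (f(T, G) = (5*G)*(-5) = -25*G)
s = 20856
(s - 47848)*(f(-147, 164) + 27280) = (20856 - 47848)*(-25*164 + 27280) = -26992*(-4100 + 27280) = -26992*23180 = -625674560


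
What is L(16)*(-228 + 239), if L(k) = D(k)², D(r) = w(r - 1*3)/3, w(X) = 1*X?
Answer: 1859/9 ≈ 206.56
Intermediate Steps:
w(X) = X
D(r) = -1 + r/3 (D(r) = (r - 1*3)/3 = (r - 3)*(⅓) = (-3 + r)*(⅓) = -1 + r/3)
L(k) = (-1 + k/3)²
L(16)*(-228 + 239) = ((-3 + 16)²/9)*(-228 + 239) = ((⅑)*13²)*11 = ((⅑)*169)*11 = (169/9)*11 = 1859/9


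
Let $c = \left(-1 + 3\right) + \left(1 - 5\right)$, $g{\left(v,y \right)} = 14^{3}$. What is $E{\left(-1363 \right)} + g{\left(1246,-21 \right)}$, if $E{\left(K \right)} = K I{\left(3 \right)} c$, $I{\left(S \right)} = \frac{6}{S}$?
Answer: $8196$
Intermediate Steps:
$g{\left(v,y \right)} = 2744$
$c = -2$ ($c = 2 - 4 = -2$)
$E{\left(K \right)} = - 4 K$ ($E{\left(K \right)} = K \frac{6}{3} \left(-2\right) = K 6 \cdot \frac{1}{3} \left(-2\right) = K 2 \left(-2\right) = 2 K \left(-2\right) = - 4 K$)
$E{\left(-1363 \right)} + g{\left(1246,-21 \right)} = \left(-4\right) \left(-1363\right) + 2744 = 5452 + 2744 = 8196$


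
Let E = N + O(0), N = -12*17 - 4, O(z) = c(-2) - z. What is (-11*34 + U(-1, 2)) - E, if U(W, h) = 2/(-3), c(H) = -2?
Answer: -494/3 ≈ -164.67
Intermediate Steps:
U(W, h) = -2/3 (U(W, h) = 2*(-1/3) = -2/3)
O(z) = -2 - z
N = -208 (N = -204 - 4 = -208)
E = -210 (E = -208 + (-2 - 1*0) = -208 + (-2 + 0) = -208 - 2 = -210)
(-11*34 + U(-1, 2)) - E = (-11*34 - 2/3) - 1*(-210) = (-374 - 2/3) + 210 = -1124/3 + 210 = -494/3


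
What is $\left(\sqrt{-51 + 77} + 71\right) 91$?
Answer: $6461 + 91 \sqrt{26} \approx 6925.0$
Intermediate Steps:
$\left(\sqrt{-51 + 77} + 71\right) 91 = \left(\sqrt{26} + 71\right) 91 = \left(71 + \sqrt{26}\right) 91 = 6461 + 91 \sqrt{26}$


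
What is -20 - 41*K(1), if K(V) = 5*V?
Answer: -225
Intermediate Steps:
-20 - 41*K(1) = -20 - 205 = -225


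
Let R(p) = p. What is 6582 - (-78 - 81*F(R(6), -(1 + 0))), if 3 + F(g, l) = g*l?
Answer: 5931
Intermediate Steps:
F(g, l) = -3 + g*l
6582 - (-78 - 81*F(R(6), -(1 + 0))) = 6582 - (-78 - 81*(-3 + 6*(-(1 + 0)))) = 6582 - (-78 - 81*(-3 + 6*(-1*1))) = 6582 - (-78 - 81*(-3 + 6*(-1))) = 6582 - (-78 - 81*(-3 - 6)) = 6582 - (-78 - 81*(-9)) = 6582 - (-78 + 729) = 6582 - 1*651 = 6582 - 651 = 5931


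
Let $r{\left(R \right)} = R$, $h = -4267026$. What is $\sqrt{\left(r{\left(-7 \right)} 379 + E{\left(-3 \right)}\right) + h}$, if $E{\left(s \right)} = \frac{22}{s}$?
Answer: $\frac{i \sqrt{38427177}}{3} \approx 2066.3 i$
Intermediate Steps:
$\sqrt{\left(r{\left(-7 \right)} 379 + E{\left(-3 \right)}\right) + h} = \sqrt{\left(\left(-7\right) 379 + \frac{22}{-3}\right) - 4267026} = \sqrt{\left(-2653 + 22 \left(- \frac{1}{3}\right)\right) - 4267026} = \sqrt{\left(-2653 - \frac{22}{3}\right) - 4267026} = \sqrt{- \frac{7981}{3} - 4267026} = \sqrt{- \frac{12809059}{3}} = \frac{i \sqrt{38427177}}{3}$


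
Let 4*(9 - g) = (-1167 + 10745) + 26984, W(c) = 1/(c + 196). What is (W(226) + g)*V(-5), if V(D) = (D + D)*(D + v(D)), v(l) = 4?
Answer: -19267460/211 ≈ -91315.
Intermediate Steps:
W(c) = 1/(196 + c)
g = -18263/2 (g = 9 - ((-1167 + 10745) + 26984)/4 = 9 - (9578 + 26984)/4 = 9 - ¼*36562 = 9 - 18281/2 = -18263/2 ≈ -9131.5)
V(D) = 2*D*(4 + D) (V(D) = (D + D)*(D + 4) = (2*D)*(4 + D) = 2*D*(4 + D))
(W(226) + g)*V(-5) = (1/(196 + 226) - 18263/2)*(2*(-5)*(4 - 5)) = (1/422 - 18263/2)*(2*(-5)*(-1)) = (1/422 - 18263/2)*10 = -1926746/211*10 = -19267460/211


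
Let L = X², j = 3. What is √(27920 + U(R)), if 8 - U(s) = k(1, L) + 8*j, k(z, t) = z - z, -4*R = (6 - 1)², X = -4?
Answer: 16*√109 ≈ 167.04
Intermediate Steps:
L = 16 (L = (-4)² = 16)
R = -25/4 (R = -(6 - 1)²/4 = -¼*5² = -¼*25 = -25/4 ≈ -6.2500)
k(z, t) = 0
U(s) = -16 (U(s) = 8 - (0 + 8*3) = 8 - (0 + 24) = 8 - 1*24 = 8 - 24 = -16)
√(27920 + U(R)) = √(27920 - 16) = √27904 = 16*√109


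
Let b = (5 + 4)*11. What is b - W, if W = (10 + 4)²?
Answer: -97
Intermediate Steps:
W = 196 (W = 14² = 196)
b = 99 (b = 9*11 = 99)
b - W = 99 - 1*196 = 99 - 196 = -97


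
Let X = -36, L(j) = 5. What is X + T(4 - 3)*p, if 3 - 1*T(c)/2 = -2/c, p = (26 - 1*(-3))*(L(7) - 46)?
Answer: -11926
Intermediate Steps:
p = -1189 (p = (26 - 1*(-3))*(5 - 46) = (26 + 3)*(-41) = 29*(-41) = -1189)
T(c) = 6 + 4/c (T(c) = 6 - (-4)/c = 6 + 4/c)
X + T(4 - 3)*p = -36 + (6 + 4/(4 - 3))*(-1189) = -36 + (6 + 4/1)*(-1189) = -36 + (6 + 4*1)*(-1189) = -36 + (6 + 4)*(-1189) = -36 + 10*(-1189) = -36 - 11890 = -11926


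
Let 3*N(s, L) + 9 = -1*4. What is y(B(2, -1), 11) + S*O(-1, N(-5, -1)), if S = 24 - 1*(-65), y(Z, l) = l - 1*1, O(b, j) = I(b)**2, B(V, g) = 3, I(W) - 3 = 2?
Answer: 2235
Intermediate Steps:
N(s, L) = -13/3 (N(s, L) = -3 + (-1*4)/3 = -3 + (1/3)*(-4) = -3 - 4/3 = -13/3)
I(W) = 5 (I(W) = 3 + 2 = 5)
O(b, j) = 25 (O(b, j) = 5**2 = 25)
y(Z, l) = -1 + l (y(Z, l) = l - 1 = -1 + l)
S = 89 (S = 24 + 65 = 89)
y(B(2, -1), 11) + S*O(-1, N(-5, -1)) = (-1 + 11) + 89*25 = 10 + 2225 = 2235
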